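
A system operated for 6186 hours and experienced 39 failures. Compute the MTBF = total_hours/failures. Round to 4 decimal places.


total_hours = 6186
failures = 39
MTBF = 6186 / 39
MTBF = 158.6154

158.6154


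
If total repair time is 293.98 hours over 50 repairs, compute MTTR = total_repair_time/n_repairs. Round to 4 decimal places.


total_repair_time = 293.98
n_repairs = 50
MTTR = 293.98 / 50
MTTR = 5.8796

5.8796


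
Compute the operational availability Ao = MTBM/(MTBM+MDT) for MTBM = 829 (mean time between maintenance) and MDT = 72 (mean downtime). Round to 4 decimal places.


MTBM = 829
MDT = 72
MTBM + MDT = 901
Ao = 829 / 901
Ao = 0.9201

0.9201


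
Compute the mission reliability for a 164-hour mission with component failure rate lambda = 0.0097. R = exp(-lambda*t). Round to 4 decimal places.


lambda = 0.0097
mission_time = 164
lambda * t = 0.0097 * 164 = 1.5908
R = exp(-1.5908)
R = 0.2038

0.2038


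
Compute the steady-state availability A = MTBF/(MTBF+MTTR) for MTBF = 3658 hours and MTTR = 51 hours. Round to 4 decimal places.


MTBF = 3658
MTTR = 51
MTBF + MTTR = 3709
A = 3658 / 3709
A = 0.9862

0.9862


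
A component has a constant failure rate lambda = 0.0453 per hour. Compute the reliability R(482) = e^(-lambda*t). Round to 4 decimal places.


lambda = 0.0453
t = 482
lambda * t = 21.8346
R(t) = e^(-21.8346)
R(t) = 0.0

0.0


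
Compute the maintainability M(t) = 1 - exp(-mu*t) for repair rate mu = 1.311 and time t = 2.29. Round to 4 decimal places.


mu = 1.311, t = 2.29
mu * t = 1.311 * 2.29 = 3.0022
exp(-3.0022) = 0.0497
M(t) = 1 - 0.0497
M(t) = 0.9503

0.9503


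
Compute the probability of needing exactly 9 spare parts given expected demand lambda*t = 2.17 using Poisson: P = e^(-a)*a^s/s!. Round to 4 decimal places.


a = 2.17, s = 9
e^(-a) = e^(-2.17) = 0.1142
a^s = 2.17^9 = 1066.9341
s! = 362880
P = 0.1142 * 1066.9341 / 362880
P = 0.0003

0.0003


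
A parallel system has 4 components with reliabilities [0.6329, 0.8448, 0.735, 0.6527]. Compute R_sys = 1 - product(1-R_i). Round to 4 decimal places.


Components: [0.6329, 0.8448, 0.735, 0.6527]
(1 - 0.6329) = 0.3671, running product = 0.3671
(1 - 0.8448) = 0.1552, running product = 0.057
(1 - 0.735) = 0.265, running product = 0.0151
(1 - 0.6527) = 0.3473, running product = 0.0052
Product of (1-R_i) = 0.0052
R_sys = 1 - 0.0052 = 0.9948

0.9948


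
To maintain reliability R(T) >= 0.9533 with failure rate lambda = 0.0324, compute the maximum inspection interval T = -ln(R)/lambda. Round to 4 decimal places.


R_target = 0.9533
lambda = 0.0324
-ln(0.9533) = 0.0478
T = 0.0478 / 0.0324
T = 1.4761

1.4761


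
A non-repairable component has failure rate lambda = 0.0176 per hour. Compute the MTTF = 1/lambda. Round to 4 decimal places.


lambda = 0.0176
MTTF = 1 / 0.0176
MTTF = 56.8182

56.8182


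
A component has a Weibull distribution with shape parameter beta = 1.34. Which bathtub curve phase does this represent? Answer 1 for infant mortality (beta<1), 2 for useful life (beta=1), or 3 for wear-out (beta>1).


beta = 1.34
Compare beta to 1:
beta < 1 => infant mortality (phase 1)
beta = 1 => useful life (phase 2)
beta > 1 => wear-out (phase 3)
Since beta = 1.34, this is wear-out (increasing failure rate)
Phase = 3

3


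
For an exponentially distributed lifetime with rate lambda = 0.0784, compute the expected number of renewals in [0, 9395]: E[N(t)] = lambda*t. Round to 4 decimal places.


lambda = 0.0784
t = 9395
E[N(t)] = lambda * t
E[N(t)] = 0.0784 * 9395
E[N(t)] = 736.568

736.568


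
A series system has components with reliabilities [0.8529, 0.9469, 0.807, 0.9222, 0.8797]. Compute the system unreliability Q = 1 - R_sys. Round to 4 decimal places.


Components: [0.8529, 0.9469, 0.807, 0.9222, 0.8797]
After component 1: product = 0.8529
After component 2: product = 0.8076
After component 3: product = 0.6517
After component 4: product = 0.601
After component 5: product = 0.5287
R_sys = 0.5287
Q = 1 - 0.5287 = 0.4713

0.4713


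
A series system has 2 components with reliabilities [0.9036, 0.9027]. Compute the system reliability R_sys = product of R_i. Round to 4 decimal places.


Components: [0.9036, 0.9027]
After component 1 (R=0.9036): product = 0.9036
After component 2 (R=0.9027): product = 0.8157
R_sys = 0.8157

0.8157


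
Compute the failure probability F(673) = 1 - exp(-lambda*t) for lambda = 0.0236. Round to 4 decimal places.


lambda = 0.0236, t = 673
lambda * t = 15.8828
exp(-15.8828) = 0.0
F(t) = 1 - 0.0
F(t) = 1.0

1.0


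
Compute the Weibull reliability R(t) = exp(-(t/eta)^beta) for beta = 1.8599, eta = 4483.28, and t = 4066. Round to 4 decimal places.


beta = 1.8599, eta = 4483.28, t = 4066
t/eta = 4066 / 4483.28 = 0.9069
(t/eta)^beta = 0.9069^1.8599 = 0.8338
R(t) = exp(-0.8338)
R(t) = 0.4344

0.4344


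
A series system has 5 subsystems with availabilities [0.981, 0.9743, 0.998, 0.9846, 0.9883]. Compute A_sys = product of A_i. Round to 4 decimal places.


Subsystems: [0.981, 0.9743, 0.998, 0.9846, 0.9883]
After subsystem 1 (A=0.981): product = 0.981
After subsystem 2 (A=0.9743): product = 0.9558
After subsystem 3 (A=0.998): product = 0.9539
After subsystem 4 (A=0.9846): product = 0.9392
After subsystem 5 (A=0.9883): product = 0.9282
A_sys = 0.9282

0.9282


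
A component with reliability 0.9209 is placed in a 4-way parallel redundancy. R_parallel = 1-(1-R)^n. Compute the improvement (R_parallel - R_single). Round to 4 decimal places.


R_single = 0.9209, n = 4
1 - R_single = 0.0791
(1 - R_single)^n = 0.0791^4 = 0.0
R_parallel = 1 - 0.0 = 1.0
Improvement = 1.0 - 0.9209
Improvement = 0.0791

0.0791


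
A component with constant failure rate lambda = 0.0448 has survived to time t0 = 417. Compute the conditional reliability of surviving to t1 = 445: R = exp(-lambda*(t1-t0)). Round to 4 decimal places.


lambda = 0.0448
t0 = 417, t1 = 445
t1 - t0 = 28
lambda * (t1-t0) = 0.0448 * 28 = 1.2544
R = exp(-1.2544)
R = 0.2852

0.2852


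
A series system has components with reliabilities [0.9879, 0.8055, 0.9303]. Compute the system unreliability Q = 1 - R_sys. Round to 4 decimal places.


Components: [0.9879, 0.8055, 0.9303]
After component 1: product = 0.9879
After component 2: product = 0.7958
After component 3: product = 0.7403
R_sys = 0.7403
Q = 1 - 0.7403 = 0.2597

0.2597


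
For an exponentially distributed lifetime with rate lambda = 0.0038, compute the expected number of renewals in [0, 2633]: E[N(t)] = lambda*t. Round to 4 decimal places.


lambda = 0.0038
t = 2633
E[N(t)] = lambda * t
E[N(t)] = 0.0038 * 2633
E[N(t)] = 10.0054

10.0054


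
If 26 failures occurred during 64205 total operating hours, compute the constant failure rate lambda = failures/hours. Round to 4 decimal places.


failures = 26
total_hours = 64205
lambda = 26 / 64205
lambda = 0.0004

0.0004


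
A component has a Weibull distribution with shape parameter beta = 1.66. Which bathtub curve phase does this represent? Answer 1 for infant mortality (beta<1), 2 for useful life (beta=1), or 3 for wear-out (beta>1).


beta = 1.66
Compare beta to 1:
beta < 1 => infant mortality (phase 1)
beta = 1 => useful life (phase 2)
beta > 1 => wear-out (phase 3)
Since beta = 1.66, this is wear-out (increasing failure rate)
Phase = 3

3


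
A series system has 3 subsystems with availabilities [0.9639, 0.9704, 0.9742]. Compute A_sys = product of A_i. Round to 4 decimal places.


Subsystems: [0.9639, 0.9704, 0.9742]
After subsystem 1 (A=0.9639): product = 0.9639
After subsystem 2 (A=0.9704): product = 0.9354
After subsystem 3 (A=0.9742): product = 0.9112
A_sys = 0.9112

0.9112


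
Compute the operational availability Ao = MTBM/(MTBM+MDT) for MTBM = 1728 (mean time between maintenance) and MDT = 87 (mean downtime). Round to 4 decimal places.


MTBM = 1728
MDT = 87
MTBM + MDT = 1815
Ao = 1728 / 1815
Ao = 0.9521

0.9521


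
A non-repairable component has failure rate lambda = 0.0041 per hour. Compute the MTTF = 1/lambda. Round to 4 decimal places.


lambda = 0.0041
MTTF = 1 / 0.0041
MTTF = 243.9024

243.9024


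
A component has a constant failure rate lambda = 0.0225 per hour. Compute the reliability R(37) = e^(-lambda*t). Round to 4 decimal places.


lambda = 0.0225
t = 37
lambda * t = 0.8325
R(t) = e^(-0.8325)
R(t) = 0.435

0.435


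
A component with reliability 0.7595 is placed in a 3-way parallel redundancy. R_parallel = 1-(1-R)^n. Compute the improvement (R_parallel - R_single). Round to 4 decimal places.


R_single = 0.7595, n = 3
1 - R_single = 0.2405
(1 - R_single)^n = 0.2405^3 = 0.0139
R_parallel = 1 - 0.0139 = 0.9861
Improvement = 0.9861 - 0.7595
Improvement = 0.2266

0.2266


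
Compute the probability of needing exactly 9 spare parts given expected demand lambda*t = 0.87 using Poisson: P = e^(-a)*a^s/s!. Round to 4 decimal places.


a = 0.87, s = 9
e^(-a) = e^(-0.87) = 0.419
a^s = 0.87^9 = 0.2855
s! = 362880
P = 0.419 * 0.2855 / 362880
P = 0.0

0.0


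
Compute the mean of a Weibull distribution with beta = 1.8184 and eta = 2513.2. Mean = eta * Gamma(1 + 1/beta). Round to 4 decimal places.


beta = 1.8184, eta = 2513.2
1/beta = 0.5499
1 + 1/beta = 1.5499
Gamma(1.5499) = 0.8889
Mean = 2513.2 * 0.8889
Mean = 2233.8918

2233.8918


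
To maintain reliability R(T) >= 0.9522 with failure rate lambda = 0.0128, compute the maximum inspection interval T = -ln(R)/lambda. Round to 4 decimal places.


R_target = 0.9522
lambda = 0.0128
-ln(0.9522) = 0.049
T = 0.049 / 0.0128
T = 3.8266

3.8266


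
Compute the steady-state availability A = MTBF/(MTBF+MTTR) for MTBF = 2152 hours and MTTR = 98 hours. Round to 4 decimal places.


MTBF = 2152
MTTR = 98
MTBF + MTTR = 2250
A = 2152 / 2250
A = 0.9564

0.9564


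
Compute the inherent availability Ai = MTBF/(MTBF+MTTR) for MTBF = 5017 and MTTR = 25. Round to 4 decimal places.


MTBF = 5017
MTTR = 25
MTBF + MTTR = 5042
Ai = 5017 / 5042
Ai = 0.995

0.995


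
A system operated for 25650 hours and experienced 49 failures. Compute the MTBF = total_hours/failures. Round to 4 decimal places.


total_hours = 25650
failures = 49
MTBF = 25650 / 49
MTBF = 523.4694

523.4694


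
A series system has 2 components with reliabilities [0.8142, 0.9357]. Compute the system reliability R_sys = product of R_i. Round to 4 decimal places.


Components: [0.8142, 0.9357]
After component 1 (R=0.8142): product = 0.8142
After component 2 (R=0.9357): product = 0.7618
R_sys = 0.7618

0.7618


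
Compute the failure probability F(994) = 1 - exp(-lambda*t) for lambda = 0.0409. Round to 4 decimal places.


lambda = 0.0409, t = 994
lambda * t = 40.6546
exp(-40.6546) = 0.0
F(t) = 1 - 0.0
F(t) = 1.0

1.0


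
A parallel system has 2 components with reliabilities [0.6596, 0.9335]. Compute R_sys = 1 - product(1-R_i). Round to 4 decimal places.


Components: [0.6596, 0.9335]
(1 - 0.6596) = 0.3404, running product = 0.3404
(1 - 0.9335) = 0.0665, running product = 0.0226
Product of (1-R_i) = 0.0226
R_sys = 1 - 0.0226 = 0.9774

0.9774


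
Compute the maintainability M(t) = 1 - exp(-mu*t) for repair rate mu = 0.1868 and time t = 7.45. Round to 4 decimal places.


mu = 0.1868, t = 7.45
mu * t = 0.1868 * 7.45 = 1.3917
exp(-1.3917) = 0.2487
M(t) = 1 - 0.2487
M(t) = 0.7513

0.7513


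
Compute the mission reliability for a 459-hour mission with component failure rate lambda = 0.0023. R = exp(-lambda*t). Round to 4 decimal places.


lambda = 0.0023
mission_time = 459
lambda * t = 0.0023 * 459 = 1.0557
R = exp(-1.0557)
R = 0.3479

0.3479


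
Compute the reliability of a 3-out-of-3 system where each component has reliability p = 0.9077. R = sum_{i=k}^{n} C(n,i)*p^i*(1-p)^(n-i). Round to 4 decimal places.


k = 3, n = 3, p = 0.9077
i=3: C(3,3)=1 * 0.9077^3 * 0.0923^0 = 0.7479
R = sum of terms = 0.7479

0.7479


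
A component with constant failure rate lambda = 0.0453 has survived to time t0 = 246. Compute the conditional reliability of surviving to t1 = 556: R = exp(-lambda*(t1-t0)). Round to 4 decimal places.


lambda = 0.0453
t0 = 246, t1 = 556
t1 - t0 = 310
lambda * (t1-t0) = 0.0453 * 310 = 14.043
R = exp(-14.043)
R = 0.0

0.0


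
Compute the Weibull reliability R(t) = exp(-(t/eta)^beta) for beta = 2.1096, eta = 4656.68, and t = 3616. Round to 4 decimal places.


beta = 2.1096, eta = 4656.68, t = 3616
t/eta = 3616 / 4656.68 = 0.7765
(t/eta)^beta = 0.7765^2.1096 = 0.5865
R(t) = exp(-0.5865)
R(t) = 0.5563

0.5563


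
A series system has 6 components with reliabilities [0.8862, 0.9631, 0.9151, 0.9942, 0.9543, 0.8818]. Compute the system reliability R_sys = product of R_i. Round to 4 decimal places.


Components: [0.8862, 0.9631, 0.9151, 0.9942, 0.9543, 0.8818]
After component 1 (R=0.8862): product = 0.8862
After component 2 (R=0.9631): product = 0.8535
After component 3 (R=0.9151): product = 0.781
After component 4 (R=0.9942): product = 0.7765
After component 5 (R=0.9543): product = 0.741
After component 6 (R=0.8818): product = 0.6534
R_sys = 0.6534

0.6534


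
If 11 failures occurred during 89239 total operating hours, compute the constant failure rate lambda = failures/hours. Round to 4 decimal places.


failures = 11
total_hours = 89239
lambda = 11 / 89239
lambda = 0.0001

0.0001


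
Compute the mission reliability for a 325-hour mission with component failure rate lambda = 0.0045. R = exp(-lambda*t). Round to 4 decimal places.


lambda = 0.0045
mission_time = 325
lambda * t = 0.0045 * 325 = 1.4625
R = exp(-1.4625)
R = 0.2317

0.2317


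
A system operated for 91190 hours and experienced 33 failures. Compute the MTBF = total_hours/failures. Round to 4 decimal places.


total_hours = 91190
failures = 33
MTBF = 91190 / 33
MTBF = 2763.3333

2763.3333


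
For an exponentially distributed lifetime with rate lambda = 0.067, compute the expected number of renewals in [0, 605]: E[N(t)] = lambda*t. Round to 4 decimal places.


lambda = 0.067
t = 605
E[N(t)] = lambda * t
E[N(t)] = 0.067 * 605
E[N(t)] = 40.535

40.535


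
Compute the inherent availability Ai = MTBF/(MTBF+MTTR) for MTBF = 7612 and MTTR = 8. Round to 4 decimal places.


MTBF = 7612
MTTR = 8
MTBF + MTTR = 7620
Ai = 7612 / 7620
Ai = 0.999

0.999


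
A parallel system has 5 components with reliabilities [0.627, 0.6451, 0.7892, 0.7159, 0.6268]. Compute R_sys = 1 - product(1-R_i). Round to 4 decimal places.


Components: [0.627, 0.6451, 0.7892, 0.7159, 0.6268]
(1 - 0.627) = 0.373, running product = 0.373
(1 - 0.6451) = 0.3549, running product = 0.1324
(1 - 0.7892) = 0.2108, running product = 0.0279
(1 - 0.7159) = 0.2841, running product = 0.0079
(1 - 0.6268) = 0.3732, running product = 0.003
Product of (1-R_i) = 0.003
R_sys = 1 - 0.003 = 0.997

0.997


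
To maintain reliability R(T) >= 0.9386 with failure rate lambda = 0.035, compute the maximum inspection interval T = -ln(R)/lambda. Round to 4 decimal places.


R_target = 0.9386
lambda = 0.035
-ln(0.9386) = 0.0634
T = 0.0634 / 0.035
T = 1.8105

1.8105


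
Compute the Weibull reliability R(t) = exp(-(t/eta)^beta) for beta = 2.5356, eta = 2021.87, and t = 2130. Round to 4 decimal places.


beta = 2.5356, eta = 2021.87, t = 2130
t/eta = 2130 / 2021.87 = 1.0535
(t/eta)^beta = 1.0535^2.5356 = 1.1412
R(t) = exp(-1.1412)
R(t) = 0.3194

0.3194


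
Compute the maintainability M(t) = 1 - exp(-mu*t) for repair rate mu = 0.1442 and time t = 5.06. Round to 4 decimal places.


mu = 0.1442, t = 5.06
mu * t = 0.1442 * 5.06 = 0.7297
exp(-0.7297) = 0.4821
M(t) = 1 - 0.4821
M(t) = 0.5179

0.5179


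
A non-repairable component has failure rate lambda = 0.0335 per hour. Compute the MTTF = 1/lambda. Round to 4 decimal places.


lambda = 0.0335
MTTF = 1 / 0.0335
MTTF = 29.8507

29.8507


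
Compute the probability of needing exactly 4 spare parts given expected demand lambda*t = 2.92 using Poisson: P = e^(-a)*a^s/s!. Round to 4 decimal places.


a = 2.92, s = 4
e^(-a) = e^(-2.92) = 0.0539
a^s = 2.92^4 = 72.6995
s! = 24
P = 0.0539 * 72.6995 / 24
P = 0.1634

0.1634


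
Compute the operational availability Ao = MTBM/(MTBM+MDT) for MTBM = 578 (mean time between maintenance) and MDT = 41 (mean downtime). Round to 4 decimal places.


MTBM = 578
MDT = 41
MTBM + MDT = 619
Ao = 578 / 619
Ao = 0.9338

0.9338


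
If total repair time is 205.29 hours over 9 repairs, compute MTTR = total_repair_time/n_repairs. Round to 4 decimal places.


total_repair_time = 205.29
n_repairs = 9
MTTR = 205.29 / 9
MTTR = 22.81

22.81


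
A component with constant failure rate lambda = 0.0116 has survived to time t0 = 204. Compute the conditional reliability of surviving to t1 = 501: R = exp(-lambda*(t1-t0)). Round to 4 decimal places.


lambda = 0.0116
t0 = 204, t1 = 501
t1 - t0 = 297
lambda * (t1-t0) = 0.0116 * 297 = 3.4452
R = exp(-3.4452)
R = 0.0319

0.0319


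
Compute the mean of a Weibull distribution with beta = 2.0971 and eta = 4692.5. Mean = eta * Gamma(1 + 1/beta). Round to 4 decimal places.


beta = 2.0971, eta = 4692.5
1/beta = 0.4768
1 + 1/beta = 1.4768
Gamma(1.4768) = 0.8857
Mean = 4692.5 * 0.8857
Mean = 4156.1564

4156.1564


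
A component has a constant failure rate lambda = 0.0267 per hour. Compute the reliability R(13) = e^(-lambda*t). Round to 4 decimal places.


lambda = 0.0267
t = 13
lambda * t = 0.3471
R(t) = e^(-0.3471)
R(t) = 0.7067

0.7067


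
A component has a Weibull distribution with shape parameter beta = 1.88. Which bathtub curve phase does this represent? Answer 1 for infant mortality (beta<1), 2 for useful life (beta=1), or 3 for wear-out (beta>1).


beta = 1.88
Compare beta to 1:
beta < 1 => infant mortality (phase 1)
beta = 1 => useful life (phase 2)
beta > 1 => wear-out (phase 3)
Since beta = 1.88, this is wear-out (increasing failure rate)
Phase = 3

3


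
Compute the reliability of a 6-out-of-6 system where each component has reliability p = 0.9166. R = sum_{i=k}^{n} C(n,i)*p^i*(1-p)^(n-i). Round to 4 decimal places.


k = 6, n = 6, p = 0.9166
i=6: C(6,6)=1 * 0.9166^6 * 0.0834^0 = 0.593
R = sum of terms = 0.593

0.593


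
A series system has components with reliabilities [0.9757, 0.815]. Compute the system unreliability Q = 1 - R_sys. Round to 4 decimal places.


Components: [0.9757, 0.815]
After component 1: product = 0.9757
After component 2: product = 0.7952
R_sys = 0.7952
Q = 1 - 0.7952 = 0.2048

0.2048


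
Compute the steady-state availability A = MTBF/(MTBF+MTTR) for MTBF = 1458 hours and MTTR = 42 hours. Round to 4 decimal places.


MTBF = 1458
MTTR = 42
MTBF + MTTR = 1500
A = 1458 / 1500
A = 0.972

0.972


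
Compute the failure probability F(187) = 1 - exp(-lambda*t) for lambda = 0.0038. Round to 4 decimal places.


lambda = 0.0038, t = 187
lambda * t = 0.7106
exp(-0.7106) = 0.4913
F(t) = 1 - 0.4913
F(t) = 0.5087

0.5087


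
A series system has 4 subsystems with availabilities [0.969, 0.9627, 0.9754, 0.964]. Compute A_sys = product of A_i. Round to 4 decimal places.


Subsystems: [0.969, 0.9627, 0.9754, 0.964]
After subsystem 1 (A=0.969): product = 0.969
After subsystem 2 (A=0.9627): product = 0.9329
After subsystem 3 (A=0.9754): product = 0.9099
After subsystem 4 (A=0.964): product = 0.8772
A_sys = 0.8772

0.8772


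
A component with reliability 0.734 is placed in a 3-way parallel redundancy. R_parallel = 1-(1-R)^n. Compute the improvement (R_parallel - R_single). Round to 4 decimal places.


R_single = 0.734, n = 3
1 - R_single = 0.266
(1 - R_single)^n = 0.266^3 = 0.0188
R_parallel = 1 - 0.0188 = 0.9812
Improvement = 0.9812 - 0.734
Improvement = 0.2472

0.2472


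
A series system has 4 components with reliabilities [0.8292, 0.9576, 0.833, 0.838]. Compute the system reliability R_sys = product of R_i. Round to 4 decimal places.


Components: [0.8292, 0.9576, 0.833, 0.838]
After component 1 (R=0.8292): product = 0.8292
After component 2 (R=0.9576): product = 0.794
After component 3 (R=0.833): product = 0.6614
After component 4 (R=0.838): product = 0.5543
R_sys = 0.5543

0.5543


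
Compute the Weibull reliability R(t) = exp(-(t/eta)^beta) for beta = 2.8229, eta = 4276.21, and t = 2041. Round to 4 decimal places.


beta = 2.8229, eta = 4276.21, t = 2041
t/eta = 2041 / 4276.21 = 0.4773
(t/eta)^beta = 0.4773^2.8229 = 0.1239
R(t) = exp(-0.1239)
R(t) = 0.8834

0.8834


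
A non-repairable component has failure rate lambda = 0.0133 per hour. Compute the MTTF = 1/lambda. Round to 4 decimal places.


lambda = 0.0133
MTTF = 1 / 0.0133
MTTF = 75.188

75.188


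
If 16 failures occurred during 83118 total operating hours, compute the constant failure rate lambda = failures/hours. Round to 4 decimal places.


failures = 16
total_hours = 83118
lambda = 16 / 83118
lambda = 0.0002

0.0002


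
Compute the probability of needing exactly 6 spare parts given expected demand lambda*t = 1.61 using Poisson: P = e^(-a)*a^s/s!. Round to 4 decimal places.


a = 1.61, s = 6
e^(-a) = e^(-1.61) = 0.1999
a^s = 1.61^6 = 17.4163
s! = 720
P = 0.1999 * 17.4163 / 720
P = 0.0048

0.0048


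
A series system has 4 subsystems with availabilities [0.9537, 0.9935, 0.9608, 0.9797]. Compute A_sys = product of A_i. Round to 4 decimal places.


Subsystems: [0.9537, 0.9935, 0.9608, 0.9797]
After subsystem 1 (A=0.9537): product = 0.9537
After subsystem 2 (A=0.9935): product = 0.9475
After subsystem 3 (A=0.9608): product = 0.9104
After subsystem 4 (A=0.9797): product = 0.8919
A_sys = 0.8919

0.8919


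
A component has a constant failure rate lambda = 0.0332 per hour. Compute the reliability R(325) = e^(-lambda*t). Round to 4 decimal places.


lambda = 0.0332
t = 325
lambda * t = 10.79
R(t) = e^(-10.79)
R(t) = 0.0

0.0


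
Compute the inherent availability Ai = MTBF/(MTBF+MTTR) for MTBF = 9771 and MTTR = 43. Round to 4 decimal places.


MTBF = 9771
MTTR = 43
MTBF + MTTR = 9814
Ai = 9771 / 9814
Ai = 0.9956

0.9956


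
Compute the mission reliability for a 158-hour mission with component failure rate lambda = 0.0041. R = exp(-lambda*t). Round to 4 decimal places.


lambda = 0.0041
mission_time = 158
lambda * t = 0.0041 * 158 = 0.6478
R = exp(-0.6478)
R = 0.5232

0.5232


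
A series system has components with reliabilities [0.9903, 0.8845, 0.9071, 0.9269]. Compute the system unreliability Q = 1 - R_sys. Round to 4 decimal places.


Components: [0.9903, 0.8845, 0.9071, 0.9269]
After component 1: product = 0.9903
After component 2: product = 0.8759
After component 3: product = 0.7945
After component 4: product = 0.7365
R_sys = 0.7365
Q = 1 - 0.7365 = 0.2635

0.2635


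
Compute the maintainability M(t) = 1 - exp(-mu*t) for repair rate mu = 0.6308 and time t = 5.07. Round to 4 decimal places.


mu = 0.6308, t = 5.07
mu * t = 0.6308 * 5.07 = 3.1982
exp(-3.1982) = 0.0408
M(t) = 1 - 0.0408
M(t) = 0.9592

0.9592


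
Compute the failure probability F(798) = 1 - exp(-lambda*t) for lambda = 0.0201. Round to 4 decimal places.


lambda = 0.0201, t = 798
lambda * t = 16.0398
exp(-16.0398) = 0.0
F(t) = 1 - 0.0
F(t) = 1.0

1.0


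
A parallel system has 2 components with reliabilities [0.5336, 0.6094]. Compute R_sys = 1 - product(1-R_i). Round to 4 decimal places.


Components: [0.5336, 0.6094]
(1 - 0.5336) = 0.4664, running product = 0.4664
(1 - 0.6094) = 0.3906, running product = 0.1822
Product of (1-R_i) = 0.1822
R_sys = 1 - 0.1822 = 0.8178

0.8178


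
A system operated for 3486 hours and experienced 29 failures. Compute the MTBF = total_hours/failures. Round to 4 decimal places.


total_hours = 3486
failures = 29
MTBF = 3486 / 29
MTBF = 120.2069

120.2069


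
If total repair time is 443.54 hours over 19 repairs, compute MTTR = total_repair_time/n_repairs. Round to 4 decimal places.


total_repair_time = 443.54
n_repairs = 19
MTTR = 443.54 / 19
MTTR = 23.3442

23.3442


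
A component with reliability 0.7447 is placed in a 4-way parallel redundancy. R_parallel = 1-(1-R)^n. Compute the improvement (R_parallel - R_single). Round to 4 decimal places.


R_single = 0.7447, n = 4
1 - R_single = 0.2553
(1 - R_single)^n = 0.2553^4 = 0.0042
R_parallel = 1 - 0.0042 = 0.9958
Improvement = 0.9958 - 0.7447
Improvement = 0.2511

0.2511


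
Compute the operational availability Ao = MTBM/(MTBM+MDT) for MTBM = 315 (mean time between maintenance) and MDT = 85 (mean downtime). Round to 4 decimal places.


MTBM = 315
MDT = 85
MTBM + MDT = 400
Ao = 315 / 400
Ao = 0.7875

0.7875


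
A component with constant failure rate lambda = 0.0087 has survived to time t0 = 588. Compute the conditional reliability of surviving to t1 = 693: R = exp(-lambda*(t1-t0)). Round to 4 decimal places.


lambda = 0.0087
t0 = 588, t1 = 693
t1 - t0 = 105
lambda * (t1-t0) = 0.0087 * 105 = 0.9135
R = exp(-0.9135)
R = 0.4011

0.4011


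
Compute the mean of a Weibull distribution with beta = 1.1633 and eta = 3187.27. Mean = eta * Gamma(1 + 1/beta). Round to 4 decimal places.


beta = 1.1633, eta = 3187.27
1/beta = 0.8596
1 + 1/beta = 1.8596
Gamma(1.8596) = 0.9486
Mean = 3187.27 * 0.9486
Mean = 3023.3482

3023.3482


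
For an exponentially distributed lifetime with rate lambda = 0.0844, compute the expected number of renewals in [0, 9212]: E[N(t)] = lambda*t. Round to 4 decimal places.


lambda = 0.0844
t = 9212
E[N(t)] = lambda * t
E[N(t)] = 0.0844 * 9212
E[N(t)] = 777.4928

777.4928


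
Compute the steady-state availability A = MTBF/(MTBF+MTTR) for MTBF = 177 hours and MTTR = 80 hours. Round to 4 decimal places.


MTBF = 177
MTTR = 80
MTBF + MTTR = 257
A = 177 / 257
A = 0.6887

0.6887


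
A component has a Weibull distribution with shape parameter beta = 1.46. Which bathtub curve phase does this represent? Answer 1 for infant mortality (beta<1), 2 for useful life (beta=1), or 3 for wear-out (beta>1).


beta = 1.46
Compare beta to 1:
beta < 1 => infant mortality (phase 1)
beta = 1 => useful life (phase 2)
beta > 1 => wear-out (phase 3)
Since beta = 1.46, this is wear-out (increasing failure rate)
Phase = 3

3


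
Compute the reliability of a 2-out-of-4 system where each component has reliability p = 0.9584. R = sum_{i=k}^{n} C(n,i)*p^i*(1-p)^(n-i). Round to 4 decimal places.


k = 2, n = 4, p = 0.9584
i=2: C(4,2)=6 * 0.9584^2 * 0.0416^2 = 0.0095
i=3: C(4,3)=4 * 0.9584^3 * 0.0416^1 = 0.1465
i=4: C(4,4)=1 * 0.9584^4 * 0.0416^0 = 0.8437
R = sum of terms = 0.9997

0.9997


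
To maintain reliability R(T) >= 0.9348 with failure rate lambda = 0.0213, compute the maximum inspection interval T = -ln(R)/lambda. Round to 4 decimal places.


R_target = 0.9348
lambda = 0.0213
-ln(0.9348) = 0.0674
T = 0.0674 / 0.0213
T = 3.1654

3.1654


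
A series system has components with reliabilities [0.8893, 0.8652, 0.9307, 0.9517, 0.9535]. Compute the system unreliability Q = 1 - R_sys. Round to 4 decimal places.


Components: [0.8893, 0.8652, 0.9307, 0.9517, 0.9535]
After component 1: product = 0.8893
After component 2: product = 0.7694
After component 3: product = 0.7161
After component 4: product = 0.6815
After component 5: product = 0.6498
R_sys = 0.6498
Q = 1 - 0.6498 = 0.3502

0.3502


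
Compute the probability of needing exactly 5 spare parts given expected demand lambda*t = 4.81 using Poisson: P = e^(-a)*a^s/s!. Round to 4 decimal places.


a = 4.81, s = 5
e^(-a) = e^(-4.81) = 0.0081
a^s = 4.81^5 = 2574.6926
s! = 120
P = 0.0081 * 2574.6926 / 120
P = 0.1748

0.1748


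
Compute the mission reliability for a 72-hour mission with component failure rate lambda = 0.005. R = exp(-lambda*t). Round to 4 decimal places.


lambda = 0.005
mission_time = 72
lambda * t = 0.005 * 72 = 0.36
R = exp(-0.36)
R = 0.6977

0.6977


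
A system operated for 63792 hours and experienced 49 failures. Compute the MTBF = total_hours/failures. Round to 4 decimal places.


total_hours = 63792
failures = 49
MTBF = 63792 / 49
MTBF = 1301.8776

1301.8776


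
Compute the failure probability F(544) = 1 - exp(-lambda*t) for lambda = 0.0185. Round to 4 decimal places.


lambda = 0.0185, t = 544
lambda * t = 10.064
exp(-10.064) = 0.0
F(t) = 1 - 0.0
F(t) = 1.0

1.0


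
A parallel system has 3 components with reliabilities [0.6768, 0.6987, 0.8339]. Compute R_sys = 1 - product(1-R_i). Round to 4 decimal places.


Components: [0.6768, 0.6987, 0.8339]
(1 - 0.6768) = 0.3232, running product = 0.3232
(1 - 0.6987) = 0.3013, running product = 0.0974
(1 - 0.8339) = 0.1661, running product = 0.0162
Product of (1-R_i) = 0.0162
R_sys = 1 - 0.0162 = 0.9838

0.9838


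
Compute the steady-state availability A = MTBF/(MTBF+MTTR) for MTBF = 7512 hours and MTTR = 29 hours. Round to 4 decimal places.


MTBF = 7512
MTTR = 29
MTBF + MTTR = 7541
A = 7512 / 7541
A = 0.9962

0.9962


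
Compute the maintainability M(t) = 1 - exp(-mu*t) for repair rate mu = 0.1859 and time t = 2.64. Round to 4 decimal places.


mu = 0.1859, t = 2.64
mu * t = 0.1859 * 2.64 = 0.4908
exp(-0.4908) = 0.6122
M(t) = 1 - 0.6122
M(t) = 0.3878

0.3878


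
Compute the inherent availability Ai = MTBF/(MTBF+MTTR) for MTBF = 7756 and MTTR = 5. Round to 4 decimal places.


MTBF = 7756
MTTR = 5
MTBF + MTTR = 7761
Ai = 7756 / 7761
Ai = 0.9994

0.9994


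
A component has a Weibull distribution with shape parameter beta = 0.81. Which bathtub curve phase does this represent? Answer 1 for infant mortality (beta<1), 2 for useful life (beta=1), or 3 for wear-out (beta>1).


beta = 0.81
Compare beta to 1:
beta < 1 => infant mortality (phase 1)
beta = 1 => useful life (phase 2)
beta > 1 => wear-out (phase 3)
Since beta = 0.81, this is infant mortality (decreasing failure rate)
Phase = 1

1


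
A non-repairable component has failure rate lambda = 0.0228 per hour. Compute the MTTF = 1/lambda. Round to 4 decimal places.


lambda = 0.0228
MTTF = 1 / 0.0228
MTTF = 43.8596

43.8596


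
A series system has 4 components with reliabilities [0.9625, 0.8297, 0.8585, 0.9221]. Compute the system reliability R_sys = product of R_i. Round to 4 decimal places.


Components: [0.9625, 0.8297, 0.8585, 0.9221]
After component 1 (R=0.9625): product = 0.9625
After component 2 (R=0.8297): product = 0.7986
After component 3 (R=0.8585): product = 0.6856
After component 4 (R=0.9221): product = 0.6322
R_sys = 0.6322

0.6322


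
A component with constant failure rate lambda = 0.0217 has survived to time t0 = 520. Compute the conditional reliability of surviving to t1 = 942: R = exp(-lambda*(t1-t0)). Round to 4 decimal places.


lambda = 0.0217
t0 = 520, t1 = 942
t1 - t0 = 422
lambda * (t1-t0) = 0.0217 * 422 = 9.1574
R = exp(-9.1574)
R = 0.0001

0.0001


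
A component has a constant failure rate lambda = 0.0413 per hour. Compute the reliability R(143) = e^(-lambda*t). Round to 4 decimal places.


lambda = 0.0413
t = 143
lambda * t = 5.9059
R(t) = e^(-5.9059)
R(t) = 0.0027

0.0027


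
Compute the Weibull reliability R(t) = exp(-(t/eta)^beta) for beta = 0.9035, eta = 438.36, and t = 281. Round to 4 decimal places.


beta = 0.9035, eta = 438.36, t = 281
t/eta = 281 / 438.36 = 0.641
(t/eta)^beta = 0.641^0.9035 = 0.6691
R(t) = exp(-0.6691)
R(t) = 0.5122

0.5122


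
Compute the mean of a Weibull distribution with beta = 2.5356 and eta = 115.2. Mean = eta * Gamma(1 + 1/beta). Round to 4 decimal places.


beta = 2.5356, eta = 115.2
1/beta = 0.3944
1 + 1/beta = 1.3944
Gamma(1.3944) = 0.8876
Mean = 115.2 * 0.8876
Mean = 102.2497

102.2497


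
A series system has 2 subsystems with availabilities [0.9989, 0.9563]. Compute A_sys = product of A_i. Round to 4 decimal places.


Subsystems: [0.9989, 0.9563]
After subsystem 1 (A=0.9989): product = 0.9989
After subsystem 2 (A=0.9563): product = 0.9552
A_sys = 0.9552

0.9552


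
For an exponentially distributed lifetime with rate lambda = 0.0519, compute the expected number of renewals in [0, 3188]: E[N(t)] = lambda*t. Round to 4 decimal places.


lambda = 0.0519
t = 3188
E[N(t)] = lambda * t
E[N(t)] = 0.0519 * 3188
E[N(t)] = 165.4572

165.4572


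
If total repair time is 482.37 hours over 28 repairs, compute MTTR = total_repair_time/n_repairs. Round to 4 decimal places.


total_repair_time = 482.37
n_repairs = 28
MTTR = 482.37 / 28
MTTR = 17.2275

17.2275


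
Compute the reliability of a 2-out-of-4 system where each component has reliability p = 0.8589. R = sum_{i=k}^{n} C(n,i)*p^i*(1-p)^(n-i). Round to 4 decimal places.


k = 2, n = 4, p = 0.8589
i=2: C(4,2)=6 * 0.8589^2 * 0.1411^2 = 0.0881
i=3: C(4,3)=4 * 0.8589^3 * 0.1411^1 = 0.3576
i=4: C(4,4)=1 * 0.8589^4 * 0.1411^0 = 0.5442
R = sum of terms = 0.99

0.99


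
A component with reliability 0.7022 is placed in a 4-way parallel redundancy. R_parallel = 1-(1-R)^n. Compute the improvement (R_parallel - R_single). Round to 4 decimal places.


R_single = 0.7022, n = 4
1 - R_single = 0.2978
(1 - R_single)^n = 0.2978^4 = 0.0079
R_parallel = 1 - 0.0079 = 0.9921
Improvement = 0.9921 - 0.7022
Improvement = 0.2899

0.2899


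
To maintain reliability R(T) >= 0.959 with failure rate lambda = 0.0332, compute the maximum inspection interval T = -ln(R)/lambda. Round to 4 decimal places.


R_target = 0.959
lambda = 0.0332
-ln(0.959) = 0.0419
T = 0.0419 / 0.0332
T = 1.261

1.261


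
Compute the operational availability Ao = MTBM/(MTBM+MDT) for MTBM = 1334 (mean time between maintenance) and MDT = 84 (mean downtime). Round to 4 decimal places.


MTBM = 1334
MDT = 84
MTBM + MDT = 1418
Ao = 1334 / 1418
Ao = 0.9408

0.9408


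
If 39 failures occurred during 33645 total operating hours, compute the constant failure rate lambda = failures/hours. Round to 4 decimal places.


failures = 39
total_hours = 33645
lambda = 39 / 33645
lambda = 0.0012

0.0012


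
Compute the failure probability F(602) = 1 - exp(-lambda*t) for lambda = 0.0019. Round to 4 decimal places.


lambda = 0.0019, t = 602
lambda * t = 1.1438
exp(-1.1438) = 0.3186
F(t) = 1 - 0.3186
F(t) = 0.6814

0.6814


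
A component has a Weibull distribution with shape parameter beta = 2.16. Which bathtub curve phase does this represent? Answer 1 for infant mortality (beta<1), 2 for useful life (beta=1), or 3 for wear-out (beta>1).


beta = 2.16
Compare beta to 1:
beta < 1 => infant mortality (phase 1)
beta = 1 => useful life (phase 2)
beta > 1 => wear-out (phase 3)
Since beta = 2.16, this is wear-out (increasing failure rate)
Phase = 3

3


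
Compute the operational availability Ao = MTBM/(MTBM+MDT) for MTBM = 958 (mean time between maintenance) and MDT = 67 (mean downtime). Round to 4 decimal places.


MTBM = 958
MDT = 67
MTBM + MDT = 1025
Ao = 958 / 1025
Ao = 0.9346

0.9346


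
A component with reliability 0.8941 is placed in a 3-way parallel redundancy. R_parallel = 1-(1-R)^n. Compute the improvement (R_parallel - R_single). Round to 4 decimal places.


R_single = 0.8941, n = 3
1 - R_single = 0.1059
(1 - R_single)^n = 0.1059^3 = 0.0012
R_parallel = 1 - 0.0012 = 0.9988
Improvement = 0.9988 - 0.8941
Improvement = 0.1047

0.1047


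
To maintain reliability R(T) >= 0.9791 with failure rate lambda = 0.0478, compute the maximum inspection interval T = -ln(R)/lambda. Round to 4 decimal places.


R_target = 0.9791
lambda = 0.0478
-ln(0.9791) = 0.0211
T = 0.0211 / 0.0478
T = 0.4419

0.4419


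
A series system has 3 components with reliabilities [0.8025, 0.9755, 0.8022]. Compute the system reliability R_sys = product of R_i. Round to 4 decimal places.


Components: [0.8025, 0.9755, 0.8022]
After component 1 (R=0.8025): product = 0.8025
After component 2 (R=0.9755): product = 0.7828
After component 3 (R=0.8022): product = 0.628
R_sys = 0.628

0.628


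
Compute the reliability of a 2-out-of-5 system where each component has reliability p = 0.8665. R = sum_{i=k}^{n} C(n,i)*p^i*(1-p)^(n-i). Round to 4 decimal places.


k = 2, n = 5, p = 0.8665
i=2: C(5,2)=10 * 0.8665^2 * 0.1335^3 = 0.0179
i=3: C(5,3)=10 * 0.8665^3 * 0.1335^2 = 0.1159
i=4: C(5,4)=5 * 0.8665^4 * 0.1335^1 = 0.3763
i=5: C(5,5)=1 * 0.8665^5 * 0.1335^0 = 0.4885
R = sum of terms = 0.9986

0.9986


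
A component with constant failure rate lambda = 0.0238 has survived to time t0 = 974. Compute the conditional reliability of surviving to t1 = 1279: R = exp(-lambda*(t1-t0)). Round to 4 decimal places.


lambda = 0.0238
t0 = 974, t1 = 1279
t1 - t0 = 305
lambda * (t1-t0) = 0.0238 * 305 = 7.259
R = exp(-7.259)
R = 0.0007

0.0007


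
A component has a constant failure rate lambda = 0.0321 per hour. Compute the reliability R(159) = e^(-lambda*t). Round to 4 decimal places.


lambda = 0.0321
t = 159
lambda * t = 5.1039
R(t) = e^(-5.1039)
R(t) = 0.0061

0.0061


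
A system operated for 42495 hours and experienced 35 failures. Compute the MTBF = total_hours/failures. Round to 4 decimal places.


total_hours = 42495
failures = 35
MTBF = 42495 / 35
MTBF = 1214.1429

1214.1429


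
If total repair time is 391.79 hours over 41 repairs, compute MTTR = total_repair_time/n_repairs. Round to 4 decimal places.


total_repair_time = 391.79
n_repairs = 41
MTTR = 391.79 / 41
MTTR = 9.5559

9.5559


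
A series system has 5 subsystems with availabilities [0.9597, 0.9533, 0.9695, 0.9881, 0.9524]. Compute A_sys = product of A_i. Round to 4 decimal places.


Subsystems: [0.9597, 0.9533, 0.9695, 0.9881, 0.9524]
After subsystem 1 (A=0.9597): product = 0.9597
After subsystem 2 (A=0.9533): product = 0.9149
After subsystem 3 (A=0.9695): product = 0.887
After subsystem 4 (A=0.9881): product = 0.8764
After subsystem 5 (A=0.9524): product = 0.8347
A_sys = 0.8347

0.8347


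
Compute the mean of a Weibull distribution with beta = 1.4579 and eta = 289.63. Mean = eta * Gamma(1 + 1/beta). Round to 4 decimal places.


beta = 1.4579, eta = 289.63
1/beta = 0.6859
1 + 1/beta = 1.6859
Gamma(1.6859) = 0.906
Mean = 289.63 * 0.906
Mean = 262.418

262.418


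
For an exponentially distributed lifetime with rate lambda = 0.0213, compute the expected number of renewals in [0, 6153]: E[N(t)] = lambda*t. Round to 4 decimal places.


lambda = 0.0213
t = 6153
E[N(t)] = lambda * t
E[N(t)] = 0.0213 * 6153
E[N(t)] = 131.0589

131.0589


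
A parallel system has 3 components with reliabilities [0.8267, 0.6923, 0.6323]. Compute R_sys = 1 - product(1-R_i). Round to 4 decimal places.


Components: [0.8267, 0.6923, 0.6323]
(1 - 0.8267) = 0.1733, running product = 0.1733
(1 - 0.6923) = 0.3077, running product = 0.0533
(1 - 0.6323) = 0.3677, running product = 0.0196
Product of (1-R_i) = 0.0196
R_sys = 1 - 0.0196 = 0.9804

0.9804


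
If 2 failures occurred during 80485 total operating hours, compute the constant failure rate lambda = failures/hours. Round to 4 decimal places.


failures = 2
total_hours = 80485
lambda = 2 / 80485
lambda = 0.0

0.0


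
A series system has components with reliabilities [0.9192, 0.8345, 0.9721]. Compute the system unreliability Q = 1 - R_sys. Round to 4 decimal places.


Components: [0.9192, 0.8345, 0.9721]
After component 1: product = 0.9192
After component 2: product = 0.7671
After component 3: product = 0.7457
R_sys = 0.7457
Q = 1 - 0.7457 = 0.2543

0.2543


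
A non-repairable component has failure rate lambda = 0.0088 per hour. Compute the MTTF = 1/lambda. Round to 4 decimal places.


lambda = 0.0088
MTTF = 1 / 0.0088
MTTF = 113.6364

113.6364


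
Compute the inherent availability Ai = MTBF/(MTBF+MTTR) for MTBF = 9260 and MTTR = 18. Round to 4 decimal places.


MTBF = 9260
MTTR = 18
MTBF + MTTR = 9278
Ai = 9260 / 9278
Ai = 0.9981

0.9981


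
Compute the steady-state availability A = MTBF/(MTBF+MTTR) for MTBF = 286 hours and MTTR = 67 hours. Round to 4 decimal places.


MTBF = 286
MTTR = 67
MTBF + MTTR = 353
A = 286 / 353
A = 0.8102

0.8102


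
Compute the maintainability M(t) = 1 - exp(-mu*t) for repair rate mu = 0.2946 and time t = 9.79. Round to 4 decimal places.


mu = 0.2946, t = 9.79
mu * t = 0.2946 * 9.79 = 2.8841
exp(-2.8841) = 0.0559
M(t) = 1 - 0.0559
M(t) = 0.9441

0.9441
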